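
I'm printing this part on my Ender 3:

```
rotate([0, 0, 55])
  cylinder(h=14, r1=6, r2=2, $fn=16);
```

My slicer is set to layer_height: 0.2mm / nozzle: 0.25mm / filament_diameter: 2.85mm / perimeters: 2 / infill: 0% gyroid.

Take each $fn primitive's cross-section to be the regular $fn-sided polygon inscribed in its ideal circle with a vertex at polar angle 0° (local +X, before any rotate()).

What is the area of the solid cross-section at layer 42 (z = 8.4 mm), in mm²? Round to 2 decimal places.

At z = 8.4 mm: the cone contributes a regular 16-gon of circumradius 3.600 (interpolated between r1=6 and r2=2 at t=0.600) (area = (16/2)·3.600²·sin(360°/16) = 39.68 mm²); (whole slice rotated 55° about Z — lengths, areas and connectivity unchanged). Overall, the cross-section is a single solid region. Net area = 39.68 mm².

39.68 mm²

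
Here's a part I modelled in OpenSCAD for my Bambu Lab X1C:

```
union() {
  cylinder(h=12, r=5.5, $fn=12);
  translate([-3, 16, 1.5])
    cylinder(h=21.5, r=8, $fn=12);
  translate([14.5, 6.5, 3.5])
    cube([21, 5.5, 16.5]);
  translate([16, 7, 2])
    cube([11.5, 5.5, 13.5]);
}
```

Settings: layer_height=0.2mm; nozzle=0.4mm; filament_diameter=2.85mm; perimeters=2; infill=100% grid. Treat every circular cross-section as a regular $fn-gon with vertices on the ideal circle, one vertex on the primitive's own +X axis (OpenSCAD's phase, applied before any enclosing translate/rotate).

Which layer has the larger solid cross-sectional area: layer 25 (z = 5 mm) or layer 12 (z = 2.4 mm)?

Layer 25 (z = 5): the cylinder: section is a regular 12-gon, circumradius r=5.5 (area = (12/2)·5.500²·sin(360°/12) = 90.75 mm²); the cylinder at (-3, 16): section is a regular 12-gon, circumradius r=8 (area = (12/2)·8.000²·sin(360°/12) = 192.00 mm²); the 21×5.5 cube at (14.5, 6.5) contributes its full rectangle (area 115.50 mm²); the 11.5×5.5 cube at (16, 7) contributes its full rectangle (area 63.25 mm²); Combining (union): the regions partially overlap — summed areas 461.50 mm² minus the doubly-counted overlap 57.50 mm² gives 404.00 mm² — area = 404.00 mm². So its area = 404.00 mm². Layer 12 (z = 2.4): the r=5.5 cylinder gives a regular 12-gon of circumradius 5.5 (constant along its height) (area = (12/2)·5.500²·sin(360°/12) = 90.75 mm²); the r=8 cylinder at (-3, 16) gives a regular 12-gon of circumradius 8 (constant along its height) (area = (12/2)·8.000²·sin(360°/12) = 192.00 mm²); the cube at (14.5, 6.5) is not intersected at this z (z outside [3.5, 20]); the cube at (16, 7) is present — its section is the full 11.5×5.5 rectangle (area 63.25 mm²); Combining (union): the 3 present regions are separate (no shared area or edge), so areas and boundary lengths simply add and each stays a separate island — area = 346.00 mm². So its area = 346.00 mm². Layer 25 is larger (404.00 vs 346.00 mm²).

layer 25 (z = 5 mm)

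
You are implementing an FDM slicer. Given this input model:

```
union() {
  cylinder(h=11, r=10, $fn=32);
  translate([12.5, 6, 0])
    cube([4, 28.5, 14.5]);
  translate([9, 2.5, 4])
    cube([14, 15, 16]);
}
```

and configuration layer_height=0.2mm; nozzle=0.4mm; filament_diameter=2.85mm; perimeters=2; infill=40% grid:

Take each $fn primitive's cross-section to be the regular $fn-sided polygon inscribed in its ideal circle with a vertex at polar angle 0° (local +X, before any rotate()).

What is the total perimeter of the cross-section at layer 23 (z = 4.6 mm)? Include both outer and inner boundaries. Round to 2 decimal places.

150.42 mm

At z = 4.6 mm: the cylinder: section is a regular 32-gon, circumradius r=10 (perimeter = 2·32·10.000·sin(180°/32) = 62.73 mm); the cube at (12.5, 6) is present — its section is the full 4×28.5 rectangle (perimeter 65.00 mm); the cube at (9, 2.5) (footprint 14×15) is included at this height (perimeter 58.00 mm); Merging all regions: the regions partially overlap (shared area 46.64 mm²), so the edge portions inside another operand are dropped and the merged outline is re-measured after clipping — boundary = 150.42 mm. Overall, the cross-section is a single solid region. Total boundary length (outer) = 150.42 mm.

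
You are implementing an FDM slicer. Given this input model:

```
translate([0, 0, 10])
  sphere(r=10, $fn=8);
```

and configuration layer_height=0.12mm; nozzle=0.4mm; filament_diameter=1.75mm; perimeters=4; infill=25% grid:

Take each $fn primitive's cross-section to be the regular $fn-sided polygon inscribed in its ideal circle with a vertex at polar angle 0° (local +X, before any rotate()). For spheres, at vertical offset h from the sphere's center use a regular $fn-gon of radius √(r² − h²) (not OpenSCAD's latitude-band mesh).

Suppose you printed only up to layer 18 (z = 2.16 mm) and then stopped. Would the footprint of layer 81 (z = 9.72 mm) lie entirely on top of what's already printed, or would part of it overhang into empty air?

part overhangs

Compare the two slices. At z = 2.16: the sphere: section is a regular 8-gon, circumradius = √(r²−h²) = √(10²−7.84²) = 6.208 (area = (8/2)·6.208²·sin(360°/8) = 108.99 mm²). At z = 9.72: the r=10 sphere contributes a regular 8-gon of circumradius √(10²−0.28²) = 9.996 (area = (8/2)·9.996²·sin(360°/8) = 282.62 mm²). Checking containment: at z = 9.72 the cross-section extends beyond the z = 2.16 cross-section by about 173.63 mm².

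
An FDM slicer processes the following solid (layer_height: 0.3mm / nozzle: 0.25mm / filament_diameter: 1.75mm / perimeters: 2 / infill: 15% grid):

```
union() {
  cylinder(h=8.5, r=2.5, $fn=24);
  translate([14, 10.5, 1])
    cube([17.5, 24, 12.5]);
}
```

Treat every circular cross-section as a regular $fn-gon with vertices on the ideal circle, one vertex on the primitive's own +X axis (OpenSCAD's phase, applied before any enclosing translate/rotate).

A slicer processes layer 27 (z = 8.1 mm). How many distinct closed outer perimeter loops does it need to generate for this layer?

At z = 8.1 mm: the r=2.5 cylinder gives a regular 24-gon of circumradius 2.5 (constant along its height); the cube at (14, 10.5) (footprint 17.5×24) is included at this height; Merging all regions: the 2 present regions are separate (no shared area or edge), so areas and boundary lengths simply add and each stays a separate island — 2 connected regions. The result has 2 disconnected regions.

2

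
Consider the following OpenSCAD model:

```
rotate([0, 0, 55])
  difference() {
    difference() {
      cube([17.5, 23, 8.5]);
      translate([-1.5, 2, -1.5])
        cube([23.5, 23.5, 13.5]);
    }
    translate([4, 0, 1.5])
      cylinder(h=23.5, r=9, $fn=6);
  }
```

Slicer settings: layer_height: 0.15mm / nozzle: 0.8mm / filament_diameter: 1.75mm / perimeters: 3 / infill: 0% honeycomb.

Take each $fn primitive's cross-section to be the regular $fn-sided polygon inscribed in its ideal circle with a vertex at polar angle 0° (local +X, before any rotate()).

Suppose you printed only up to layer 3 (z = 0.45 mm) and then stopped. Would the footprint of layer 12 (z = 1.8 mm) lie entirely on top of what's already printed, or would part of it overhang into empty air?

entirely on top

Compare the two slices. At z = 0.45: the cube is present — its section is the full 17.5×23 rectangle (area 402.50 mm²); the cube at (-1.5, 2) is present — its section is the full 23.5×23.5 rectangle (area 552.25 mm²); Subtracting the remaining from the first: starting from the 17.5×23 cube (402.50 mm²), the 23.5×23.5 cube at (-1.5, 2) partially overlaps it — only the 367.50 mm² overlap (of its 552.25 mm²) is removed, clipping the outline — area = 35.00 mm²; the cylinder at (4, 0) is absent (z outside [1.5, 25]); Taking the first minus the rest: none of the subtracted shapes is present at this height, so that combined region is unchanged — area = 35.00 mm²; (whole slice rotated 55° about Z — lengths, areas and connectivity unchanged). At z = 1.8: the cube is present — its section is the full 17.5×23 rectangle (area 402.50 mm²); the cube at (-1.5, 2) (footprint 23.5×23.5) is included at this height (area 552.25 mm²); Subtracting the remaining from the first: starting from the 17.5×23 cube (402.50 mm²), the 23.5×23.5 cube at (-1.5, 2) partially overlaps it — only the 367.50 mm² overlap (of its 552.25 mm²) is removed, clipping the outline — area = 35.00 mm²; the r=9 cylinder at (4, 0) contributes a regular 6-gon of circumradius 9 (area = (6/2)·9.000²·sin(360°/6) = 210.44 mm²); Subtracting the remaining from the first: starting from the result so far (35.00 mm²), the r=9 cylinder at (4, 0) partially overlaps it — only the 24.85 mm² overlap (of its 210.44 mm²) is removed, clipping the outline — area = 10.15 mm²; (whole slice rotated 55° about Z — lengths, areas and connectivity unchanged). Checking containment: the cross-section at z = 1.8 is a subset of the cross-section at z = 0.45.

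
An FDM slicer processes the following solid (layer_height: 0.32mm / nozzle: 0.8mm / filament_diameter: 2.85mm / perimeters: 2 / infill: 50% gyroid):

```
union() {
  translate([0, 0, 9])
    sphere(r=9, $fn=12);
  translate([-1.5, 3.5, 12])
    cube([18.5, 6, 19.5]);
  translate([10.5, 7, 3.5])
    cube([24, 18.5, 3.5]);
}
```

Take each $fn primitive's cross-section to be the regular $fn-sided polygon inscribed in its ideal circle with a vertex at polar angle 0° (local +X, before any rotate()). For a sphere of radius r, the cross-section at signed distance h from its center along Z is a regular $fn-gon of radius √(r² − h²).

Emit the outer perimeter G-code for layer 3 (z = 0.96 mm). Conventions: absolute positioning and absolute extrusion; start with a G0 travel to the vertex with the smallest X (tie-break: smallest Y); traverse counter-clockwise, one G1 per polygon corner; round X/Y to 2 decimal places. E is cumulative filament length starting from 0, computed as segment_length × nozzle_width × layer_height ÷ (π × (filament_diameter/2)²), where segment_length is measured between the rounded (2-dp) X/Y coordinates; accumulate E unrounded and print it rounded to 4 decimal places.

G0 X-4.04 Y0.00 Z0.96
G1 X-3.50 Y-2.02 E0.0839
G1 X-2.02 Y-3.50 E0.1679
G1 X0.00 Y-4.04 E0.2518
G1 X2.02 Y-3.50 E0.3357
G1 X3.50 Y-2.02 E0.4197
G1 X4.04 Y0.00 E0.5036
G1 X3.50 Y2.02 E0.5875
G1 X2.02 Y3.50 E0.6715
G1 X0.00 Y4.04 E0.7554
G1 X-2.02 Y3.50 E0.8393
G1 X-3.50 Y2.02 E0.9233
G1 X-4.04 Y0.00 E1.0072

At z = 0.96 mm: the r=9 sphere contributes a regular 12-gon of circumradius √(9²−8.04²) = 4.045; the cube at (-1.5, 3.5) is absent (z outside [12, 31.5]); the cube at (10.5, 7) is absent (z outside [3.5, 7]); Combining (union): only the r=9 sphere is present, so the union is just that shape — 1 connected region. The outline is a single polygon with 12 vertices. Extrusion per mm of travel: 0.8 × 0.32 / (π × 1.425²) = 0.040129. Accumulating E over each segment gives final E = 1.0072.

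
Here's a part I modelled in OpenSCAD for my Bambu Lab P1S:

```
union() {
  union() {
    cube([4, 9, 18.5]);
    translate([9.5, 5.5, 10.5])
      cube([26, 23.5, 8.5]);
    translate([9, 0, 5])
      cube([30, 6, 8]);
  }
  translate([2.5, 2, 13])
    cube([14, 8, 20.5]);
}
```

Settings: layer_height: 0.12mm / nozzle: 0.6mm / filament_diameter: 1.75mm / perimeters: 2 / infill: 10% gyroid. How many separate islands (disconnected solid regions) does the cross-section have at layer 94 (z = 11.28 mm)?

At z = 11.28 mm: the cube is present — its section is the full 4×9 rectangle; the cube at (9.5, 5.5) is present — its section is the full 26×23.5 rectangle; the cube at (9, 0) (footprint 30×6) is included at this height; Taking the union: the regions partially overlap (shared area 13.00 mm²), so overlapping operands fuse into one piece — 2 connected regions; the cube at (2.5, 2) does not reach this height (z outside [13, 33.5]); Merging all regions: only the result so far is present, so the union is just that shape — 2 connected regions. Overall, the cross-section has 2 separate islands. Island count = 2.

2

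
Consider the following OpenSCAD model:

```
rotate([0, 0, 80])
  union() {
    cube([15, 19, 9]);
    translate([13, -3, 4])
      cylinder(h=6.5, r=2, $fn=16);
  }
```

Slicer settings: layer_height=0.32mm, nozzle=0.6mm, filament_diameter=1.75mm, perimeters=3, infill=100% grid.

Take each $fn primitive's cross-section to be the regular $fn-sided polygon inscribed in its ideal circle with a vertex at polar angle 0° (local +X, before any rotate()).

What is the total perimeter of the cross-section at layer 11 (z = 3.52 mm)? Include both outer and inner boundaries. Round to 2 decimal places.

68.00 mm

At z = 3.52 mm: the cube is present — its section is the full 15×19 rectangle (perimeter 68.00 mm); the cylinder at (13, -3) is not intersected at this z (z outside [4, 10.5]); Merging all regions: only the 15×19 cube is present, so the union is just that shape — boundary = 68.00 mm; (rotated 80° about Z; rotation is an isometry so areas/perimeters/island counts are preserved). Overall, the cross-section is a single solid region. Total boundary length (outer) = 68.00 mm.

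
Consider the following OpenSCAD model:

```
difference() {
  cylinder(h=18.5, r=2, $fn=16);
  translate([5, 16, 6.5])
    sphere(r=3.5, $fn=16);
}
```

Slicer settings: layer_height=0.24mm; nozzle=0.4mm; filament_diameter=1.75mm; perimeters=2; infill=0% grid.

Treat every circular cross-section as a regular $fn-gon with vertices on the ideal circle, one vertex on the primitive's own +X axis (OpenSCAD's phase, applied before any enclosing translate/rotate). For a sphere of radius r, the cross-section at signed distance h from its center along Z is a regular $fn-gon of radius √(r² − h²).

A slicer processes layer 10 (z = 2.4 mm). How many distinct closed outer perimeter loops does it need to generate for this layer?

At z = 2.4 mm: the r=2 cylinder gives a regular 16-gon of circumradius 2 (constant along its height); the sphere at (5, 16) is not intersected at this z (|z−center|=4.100 > r=3.5); After the difference (first − rest): none of the subtracted shapes is present at this height, so the r=2 cylinder is unchanged — 1 connected region. The result has 1 disconnected region.

1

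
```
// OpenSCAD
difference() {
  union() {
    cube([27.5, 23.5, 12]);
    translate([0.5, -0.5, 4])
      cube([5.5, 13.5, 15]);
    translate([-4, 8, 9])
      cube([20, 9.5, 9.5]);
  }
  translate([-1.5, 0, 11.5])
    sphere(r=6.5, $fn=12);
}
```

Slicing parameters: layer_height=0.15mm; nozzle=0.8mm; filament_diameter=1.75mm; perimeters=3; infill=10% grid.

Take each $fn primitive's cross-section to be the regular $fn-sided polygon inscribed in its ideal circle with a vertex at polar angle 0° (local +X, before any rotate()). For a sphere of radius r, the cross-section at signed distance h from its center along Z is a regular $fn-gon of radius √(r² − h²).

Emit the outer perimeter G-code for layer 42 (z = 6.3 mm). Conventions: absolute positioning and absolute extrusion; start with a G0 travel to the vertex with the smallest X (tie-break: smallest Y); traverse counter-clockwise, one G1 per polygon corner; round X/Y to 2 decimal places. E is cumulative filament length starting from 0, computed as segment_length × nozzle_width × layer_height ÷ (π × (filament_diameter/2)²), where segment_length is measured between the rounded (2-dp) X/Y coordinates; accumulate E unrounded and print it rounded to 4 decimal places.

G0 X0.00 Y3.50 Z6.30
G1 X0.45 Y3.38 E0.0232
G1 X1.88 Y1.95 E0.1241
G1 X2.40 Y0.00 E0.2248
G1 X2.27 Y-0.50 E0.2506
G1 X6.00 Y-0.50 E0.4367
G1 X6.00 Y0.00 E0.4616
G1 X27.50 Y0.00 E1.5343
G1 X27.50 Y23.50 E2.7067
G1 X0.00 Y23.50 E4.0787
G1 X0.00 Y3.50 E5.0765

At z = 6.3 mm: the 27.5×23.5 cube contributes its full rectangle; the 5.5×13.5 cube at (0.5, -0.5) contributes its full rectangle; the cube at (-4, 8) is absent (z outside [9, 18.5]); Taking the union: the regions partially overlap (shared area 71.50 mm²), so overlapping operands fuse into one piece — 1 connected region; the r=6.5 sphere at (-1.5, 0) slices to a regular 12-gon of circumradius 3.900 (√(r²−h²) with h=5.2 from center); After the difference (first − rest): starting from the result so far, the r=6.5 sphere at (-1.5, 0) partially overlaps it — only the 6.78 mm² overlap (of its 45.63 mm²) is removed, clipping the outline — 1 connected region. The outline is a single polygon with 10 vertices. Extrusion per mm of travel: 0.8 × 0.15 / (π × 0.875²) = 0.049890. Accumulating E over each segment gives final E = 5.0765.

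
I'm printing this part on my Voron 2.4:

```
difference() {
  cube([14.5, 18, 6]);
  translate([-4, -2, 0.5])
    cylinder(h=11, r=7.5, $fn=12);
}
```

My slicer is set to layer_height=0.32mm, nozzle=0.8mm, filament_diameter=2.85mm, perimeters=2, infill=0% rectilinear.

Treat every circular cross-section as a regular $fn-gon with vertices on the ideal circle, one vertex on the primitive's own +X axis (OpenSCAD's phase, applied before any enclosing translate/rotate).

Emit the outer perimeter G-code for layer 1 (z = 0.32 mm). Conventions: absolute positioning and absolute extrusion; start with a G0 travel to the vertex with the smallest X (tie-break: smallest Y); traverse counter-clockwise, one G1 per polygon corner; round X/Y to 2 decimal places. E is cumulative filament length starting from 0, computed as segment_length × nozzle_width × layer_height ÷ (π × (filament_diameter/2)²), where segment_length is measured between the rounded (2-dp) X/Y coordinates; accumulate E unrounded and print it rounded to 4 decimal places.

At z = 0.32 mm: the 14.5×18 cube contributes its full rectangle; the cylinder at (-4, -2) is not intersected at this z (z outside [0.5, 11.5]); Subtracting the remaining from the first: none of the subtracted shapes is present at this height, so the 14.5×18 cube is unchanged — 1 connected region. The outline is a single polygon with 4 vertices. Extrusion per mm of travel: 0.8 × 0.32 / (π × 1.425²) = 0.040129. Accumulating E over each segment gives final E = 2.6084.

G0 X0.00 Y0.00 Z0.32
G1 X14.50 Y0.00 E0.5819
G1 X14.50 Y18.00 E1.3042
G1 X0.00 Y18.00 E1.8861
G1 X0.00 Y0.00 E2.6084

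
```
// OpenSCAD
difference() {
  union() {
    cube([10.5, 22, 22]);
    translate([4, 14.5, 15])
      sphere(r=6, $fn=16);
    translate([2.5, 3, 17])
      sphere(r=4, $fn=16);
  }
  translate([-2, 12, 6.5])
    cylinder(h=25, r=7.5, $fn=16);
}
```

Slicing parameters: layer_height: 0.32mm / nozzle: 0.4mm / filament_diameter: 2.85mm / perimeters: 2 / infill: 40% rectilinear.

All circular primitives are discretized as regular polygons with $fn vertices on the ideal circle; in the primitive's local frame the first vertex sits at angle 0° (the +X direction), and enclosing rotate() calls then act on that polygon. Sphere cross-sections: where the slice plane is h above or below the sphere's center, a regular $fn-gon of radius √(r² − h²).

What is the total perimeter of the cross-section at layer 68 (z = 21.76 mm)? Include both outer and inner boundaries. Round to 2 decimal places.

70.13 mm

At z = 21.76 mm: the cube is present — its section is the full 10.5×22 rectangle (perimeter 65.00 mm); the sphere at (4, 14.5) is not intersected at this z (|z−center|=6.760 > r=6); the sphere at (2.5, 3) is absent (|z−center|=4.760 > r=4); Merging all regions: only the 10.5×22 cube is present, so the union is just that shape — boundary = 65.00 mm; the r=7.5 cylinder at (-2, 12) gives a regular 16-gon of circumradius 7.5 (constant along its height) (perimeter = 2·16·7.500·sin(180°/16) = 46.82 mm); After the difference (first − rest): starting from that combined region, the r=7.5 cylinder at (-2, 12) partially overlaps it — only the 56.90 mm² overlap (of its 172.21 mm²) is removed, clipping the outline — boundary = 70.13 mm. Overall, the cross-section is a single solid region. Total boundary length (outer) = 70.13 mm.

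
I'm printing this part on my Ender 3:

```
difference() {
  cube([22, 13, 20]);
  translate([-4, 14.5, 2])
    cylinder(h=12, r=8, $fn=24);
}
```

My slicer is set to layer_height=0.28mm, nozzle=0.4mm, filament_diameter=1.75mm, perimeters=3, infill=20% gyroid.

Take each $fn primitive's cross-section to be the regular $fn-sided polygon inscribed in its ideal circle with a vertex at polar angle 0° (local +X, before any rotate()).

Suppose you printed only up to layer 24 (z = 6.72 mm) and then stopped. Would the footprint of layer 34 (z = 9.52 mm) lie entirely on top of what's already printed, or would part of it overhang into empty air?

entirely on top

Compare the two slices. At z = 6.72: the 22×13 cube contributes its full rectangle (area 286.00 mm²); the cylinder at (-4, 14.5): section is a regular 24-gon, circumradius r=8 (area = (24/2)·8.000²·sin(360°/24) = 198.77 mm²); After the difference (first − rest): starting from the 22×13 cube (286.00 mm²), the r=8 cylinder at (-4, 14.5) partially overlaps it — only the 13.42 mm² overlap (of its 198.77 mm²) is removed, clipping the outline — area = 272.58 mm². At z = 9.52: the cube (footprint 22×13) is included at this height (area 286.00 mm²); the r=8 cylinder at (-4, 14.5) contributes a regular 24-gon of circumradius 8 (area = (24/2)·8.000²·sin(360°/24) = 198.77 mm²); Taking the first minus the rest: starting from the 22×13 cube (286.00 mm²), the r=8 cylinder at (-4, 14.5) partially overlaps it — only the 13.42 mm² overlap (of its 198.77 mm²) is removed, clipping the outline — area = 272.58 mm². Checking containment: the cross-section at z = 9.52 is a subset of the cross-section at z = 6.72.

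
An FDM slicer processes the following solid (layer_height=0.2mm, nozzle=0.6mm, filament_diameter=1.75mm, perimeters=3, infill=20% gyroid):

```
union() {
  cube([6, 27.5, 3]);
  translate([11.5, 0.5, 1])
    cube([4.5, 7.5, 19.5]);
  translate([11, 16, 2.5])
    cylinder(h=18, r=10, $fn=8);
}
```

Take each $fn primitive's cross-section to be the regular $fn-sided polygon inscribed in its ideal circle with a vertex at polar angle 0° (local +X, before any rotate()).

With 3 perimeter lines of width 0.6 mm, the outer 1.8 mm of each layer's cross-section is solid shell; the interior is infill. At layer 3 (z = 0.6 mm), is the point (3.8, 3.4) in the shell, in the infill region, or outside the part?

At z = 0.6 mm: the 6×27.5 cube contributes its full rectangle; the cube at (11.5, 0.5) does not reach this height (z outside [1, 20.5]); the cylinder at (11, 16) is absent (z outside [2.5, 20.5]); Taking the union: only the 6×27.5 cube is present, so the union is just that shape — 1 connected region. Overall, the cross-section is a single solid region. The nearest boundary edge runs (6.00, 0.00)→(6.00, 27.50); distance from the point to it = 2.20 mm. The point is inside the cross-section and 2.20 mm from the nearest boundary — more than the 1.8 mm shell width (3 × 0.6), so it's in the infill interior.

infill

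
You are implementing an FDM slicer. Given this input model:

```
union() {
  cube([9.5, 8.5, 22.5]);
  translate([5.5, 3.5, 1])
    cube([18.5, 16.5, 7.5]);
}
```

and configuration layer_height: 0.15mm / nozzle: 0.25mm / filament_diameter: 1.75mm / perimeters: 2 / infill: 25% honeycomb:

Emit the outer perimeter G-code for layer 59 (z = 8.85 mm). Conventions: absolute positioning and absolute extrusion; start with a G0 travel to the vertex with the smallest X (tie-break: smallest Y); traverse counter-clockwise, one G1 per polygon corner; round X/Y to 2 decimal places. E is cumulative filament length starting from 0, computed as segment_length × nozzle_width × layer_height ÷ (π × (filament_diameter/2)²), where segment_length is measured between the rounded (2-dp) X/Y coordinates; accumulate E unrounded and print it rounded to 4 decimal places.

G0 X0.00 Y0.00 Z8.85
G1 X9.50 Y0.00 E0.1481
G1 X9.50 Y8.50 E0.2806
G1 X0.00 Y8.50 E0.4287
G1 X0.00 Y0.00 E0.5613

At z = 8.85 mm: the cube (footprint 9.5×8.5) is included at this height; the cube at (5.5, 3.5) does not reach this height (z outside [1, 8.5]); Combining (union): only the 9.5×8.5 cube is present, so the union is just that shape — 1 connected region. The outline is a single polygon with 4 vertices. Extrusion per mm of travel: 0.25 × 0.15 / (π × 0.875²) = 0.015591. Accumulating E over each segment gives final E = 0.5613.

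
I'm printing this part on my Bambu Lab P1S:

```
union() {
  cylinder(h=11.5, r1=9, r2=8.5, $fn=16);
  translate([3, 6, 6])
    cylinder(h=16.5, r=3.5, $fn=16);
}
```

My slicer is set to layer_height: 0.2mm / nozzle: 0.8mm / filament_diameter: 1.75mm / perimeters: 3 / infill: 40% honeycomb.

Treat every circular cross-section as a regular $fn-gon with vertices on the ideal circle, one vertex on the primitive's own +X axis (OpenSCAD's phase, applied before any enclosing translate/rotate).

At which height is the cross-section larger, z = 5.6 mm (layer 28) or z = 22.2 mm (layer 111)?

Layer 28 (z = 5.6): the cone (r1=9→r2=8.5) has section circumradius 8.757 here — a regular 16-gon (area = (16/2)·8.757²·sin(360°/16) = 234.74 mm²); the cylinder at (3, 6) is not intersected at this z (z outside [6, 22.5]); Taking the union: only the cone is present, so the union is just that shape — area = 234.74 mm². So its area = 234.74 mm². Layer 111 (z = 22.2): the cone is not intersected at this z (z outside [0, 11.5]); the r=3.5 cylinder at (3, 6) gives a regular 16-gon of circumradius 3.5 (constant along its height) (area = (16/2)·3.500²·sin(360°/16) = 37.50 mm²); Taking the union: only the r=3.5 cylinder at (3, 6) is present, so the union is just that shape — area = 37.50 mm². So its area = 37.50 mm². Layer 28 is larger (234.74 vs 37.50 mm²).

layer 28 (z = 5.6 mm)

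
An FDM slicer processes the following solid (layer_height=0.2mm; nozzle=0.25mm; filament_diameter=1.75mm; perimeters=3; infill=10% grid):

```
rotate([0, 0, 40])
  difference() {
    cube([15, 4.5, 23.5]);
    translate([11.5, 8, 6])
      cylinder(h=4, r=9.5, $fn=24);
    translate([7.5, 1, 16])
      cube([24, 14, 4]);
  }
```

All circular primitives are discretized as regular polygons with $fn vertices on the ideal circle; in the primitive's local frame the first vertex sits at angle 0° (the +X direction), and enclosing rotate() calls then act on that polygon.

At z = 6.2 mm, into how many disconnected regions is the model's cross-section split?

1

At z = 6.2 mm: the 15×4.5 cube contributes its full rectangle; the r=9.5 cylinder at (11.5, 8) gives a regular 24-gon of circumradius 9.5 (constant along its height); the cube at (7.5, 1) does not reach this height (z outside [16, 20]); Taking the first minus the rest: starting from the 15×4.5 cube, the r=9.5 cylinder at (11.5, 8) partially overlaps it — only the 48.60 mm² overlap (of its 280.30 mm²) is removed, clipping the outline — 1 connected region; (whole slice rotated 40° about Z — lengths, areas and connectivity unchanged). The result has 1 disconnected region.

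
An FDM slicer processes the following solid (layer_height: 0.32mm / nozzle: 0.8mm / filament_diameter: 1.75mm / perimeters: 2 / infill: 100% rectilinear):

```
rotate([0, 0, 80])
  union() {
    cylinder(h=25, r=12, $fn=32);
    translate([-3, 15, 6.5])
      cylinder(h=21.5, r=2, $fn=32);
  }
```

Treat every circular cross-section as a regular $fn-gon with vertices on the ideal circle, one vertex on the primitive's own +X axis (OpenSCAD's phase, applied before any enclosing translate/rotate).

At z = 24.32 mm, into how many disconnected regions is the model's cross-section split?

At z = 24.32 mm: the r=12 cylinder contributes a regular 32-gon of circumradius 12; the r=2 cylinder at (-3, 15) gives a regular 32-gon of circumradius 2 (constant along its height); Combining (union): the 2 present regions are separate (no shared area or edge), so areas and boundary lengths simply add and each stays a separate island — 2 connected regions; (rotated 80° about Z; rotation is an isometry so areas/perimeters/island counts are preserved). The result has 2 disconnected regions.

2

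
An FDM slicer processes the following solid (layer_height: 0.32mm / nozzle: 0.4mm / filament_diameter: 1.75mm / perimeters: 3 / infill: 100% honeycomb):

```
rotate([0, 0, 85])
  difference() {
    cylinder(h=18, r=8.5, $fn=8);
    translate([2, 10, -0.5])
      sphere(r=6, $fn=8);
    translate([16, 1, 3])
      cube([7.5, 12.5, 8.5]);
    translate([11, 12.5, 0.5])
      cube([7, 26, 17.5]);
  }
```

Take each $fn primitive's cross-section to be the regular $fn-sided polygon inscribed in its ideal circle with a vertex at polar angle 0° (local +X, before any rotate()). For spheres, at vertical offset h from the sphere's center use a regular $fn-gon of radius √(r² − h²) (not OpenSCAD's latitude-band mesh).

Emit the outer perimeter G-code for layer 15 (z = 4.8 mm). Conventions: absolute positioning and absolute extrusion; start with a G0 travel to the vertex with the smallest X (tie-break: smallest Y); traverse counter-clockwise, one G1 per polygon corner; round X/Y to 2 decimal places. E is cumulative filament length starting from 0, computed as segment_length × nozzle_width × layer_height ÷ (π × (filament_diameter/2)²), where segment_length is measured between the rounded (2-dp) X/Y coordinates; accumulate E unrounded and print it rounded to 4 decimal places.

At z = 4.8 mm: the r=8.5 cylinder contributes a regular 8-gon of circumradius 8.5; the sphere at (2, 10): section is a regular 8-gon, circumradius = √(r²−h²) = √(6²−5.3²) = 2.812; the cube at (16, 1) is present — its section is the full 7.5×12.5 rectangle; the cube at (11, 12.5) is present — its section is the full 7×26 rectangle; Taking the first minus the rest: starting from the r=8.5 cylinder, the r=6 sphere at (2, 10) partially overlaps it — only the 1.15 mm² overlap (of its 22.37 mm²) is removed, clipping the outline; the 7.5×12.5 cube at (16, 1) misses the remaining region (no effect); the 7×26 cube at (11, 12.5) misses the remaining region (no effect) — 1 connected region; (rotated 85° about Z; rotation is an isometry so areas/perimeters/island counts are preserved). The outline is a single polygon with 11 vertices. Extrusion per mm of travel: 0.4 × 0.32 / (π × 0.875²) = 0.053216. Accumulating E over each segment gives final E = 2.7831.

G0 X-8.41 Y0.57 Z4.80
G1 X-6.51 Y-5.46 E0.3364
G1 X-0.74 Y-8.47 E0.6828
G1 X5.46 Y-6.51 E1.0288
G1 X8.47 Y-0.74 E1.3751
G1 X6.51 Y5.46 E1.7212
G1 X0.74 Y8.47 E2.0675
G1 X-5.46 Y6.51 E2.4135
G1 X-7.18 Y3.22 E2.6111
G1 X-6.99 Y2.62 E2.6446
G1 X-7.98 Y0.71 E2.7591
G1 X-8.41 Y0.57 E2.7831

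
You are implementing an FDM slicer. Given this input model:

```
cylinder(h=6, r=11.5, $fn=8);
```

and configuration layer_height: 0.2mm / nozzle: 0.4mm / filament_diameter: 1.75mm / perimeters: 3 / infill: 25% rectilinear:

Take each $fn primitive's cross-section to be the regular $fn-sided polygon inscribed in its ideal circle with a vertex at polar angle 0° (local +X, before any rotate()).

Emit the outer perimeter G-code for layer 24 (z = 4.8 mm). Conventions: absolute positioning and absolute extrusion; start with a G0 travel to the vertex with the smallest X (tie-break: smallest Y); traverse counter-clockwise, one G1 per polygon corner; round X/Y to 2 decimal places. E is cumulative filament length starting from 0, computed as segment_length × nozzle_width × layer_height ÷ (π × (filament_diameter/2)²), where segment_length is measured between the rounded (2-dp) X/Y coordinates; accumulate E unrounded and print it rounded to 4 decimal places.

G0 X-11.50 Y0.00 Z4.80
G1 X-8.13 Y-8.13 E0.2927
G1 X0.00 Y-11.50 E0.5854
G1 X8.13 Y-8.13 E0.8781
G1 X11.50 Y0.00 E1.1709
G1 X8.13 Y8.13 E1.4636
G1 X0.00 Y11.50 E1.7563
G1 X-8.13 Y8.13 E2.0490
G1 X-11.50 Y0.00 E2.3417

At z = 4.8 mm: the r=11.5 cylinder contributes a regular 8-gon of circumradius 11.5. The outline is a single polygon with 8 vertices. Extrusion per mm of travel: 0.4 × 0.2 / (π × 0.875²) = 0.033260. Accumulating E over each segment gives final E = 2.3417.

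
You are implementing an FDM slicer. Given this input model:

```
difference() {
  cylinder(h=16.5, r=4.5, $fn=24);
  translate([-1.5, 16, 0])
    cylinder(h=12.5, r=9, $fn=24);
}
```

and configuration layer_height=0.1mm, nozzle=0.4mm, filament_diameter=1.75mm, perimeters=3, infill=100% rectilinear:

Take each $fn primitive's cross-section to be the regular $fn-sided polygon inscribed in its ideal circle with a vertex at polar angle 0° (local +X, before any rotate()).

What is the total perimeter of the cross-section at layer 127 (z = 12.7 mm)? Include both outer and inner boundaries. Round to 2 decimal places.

At z = 12.7 mm: the cylinder: section is a regular 24-gon, circumradius r=4.5 (perimeter = 2·24·4.500·sin(180°/24) = 28.19 mm); the cylinder at (-1.5, 16) is absent (z outside [0, 12.5]); After the difference (first − rest): none of the subtracted shapes is present at this height, so the r=4.5 cylinder is unchanged — boundary = 28.19 mm. Overall, the cross-section is a single solid region. Total boundary length (outer) = 28.19 mm.

28.19 mm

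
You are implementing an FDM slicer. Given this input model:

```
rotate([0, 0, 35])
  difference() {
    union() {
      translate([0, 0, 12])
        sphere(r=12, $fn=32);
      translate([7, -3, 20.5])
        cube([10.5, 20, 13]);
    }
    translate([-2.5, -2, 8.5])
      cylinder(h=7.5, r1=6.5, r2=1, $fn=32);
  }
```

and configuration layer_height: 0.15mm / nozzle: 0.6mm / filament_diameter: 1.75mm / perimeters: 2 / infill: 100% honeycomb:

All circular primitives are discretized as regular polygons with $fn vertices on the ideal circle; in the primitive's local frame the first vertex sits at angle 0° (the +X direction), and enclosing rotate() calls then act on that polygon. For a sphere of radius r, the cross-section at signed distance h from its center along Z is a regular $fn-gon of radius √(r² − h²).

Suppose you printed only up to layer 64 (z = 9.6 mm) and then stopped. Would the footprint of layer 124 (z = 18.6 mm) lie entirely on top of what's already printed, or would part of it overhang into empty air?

part overhangs

Compare the two slices. At z = 9.6: the r=12 sphere slices to a regular 32-gon of circumradius 11.758 (√(r²−h²) with h=2.4 from center) (area = (32/2)·11.758²·sin(360°/32) = 431.51 mm²); the cube at (7, -3) is absent (z outside [20.5, 33.5]); Taking the union: only the r=12 sphere is present, so the union is just that shape — area = 431.51 mm²; the cone at (-2.5, -2) (r1=6.5→r2=1) has section circumradius 5.693 here — a regular 32-gon (area = (32/2)·5.693²·sin(360°/32) = 101.18 mm²); Taking the first minus the rest: starting from the result so far (431.51 mm²), the cone at (-2.5, -2) lies wholly inside it (removes its full 101.18 mm² and its 35.71 mm outline becomes a hole wall) — area = 330.33 mm²; (rotated 35° about Z; rotation is an isometry so areas/perimeters/island counts are preserved). At z = 18.6: the sphere: section is a regular 32-gon, circumradius = √(r²−h²) = √(12²−6.6²) = 10.022 (area = (32/2)·10.022²·sin(360°/32) = 313.52 mm²); the cube at (7, -3) is absent (z outside [20.5, 33.5]); Taking the union: only the r=12 sphere is present, so the union is just that shape — area = 313.52 mm²; the cone at (-2.5, -2) does not reach this height (z outside [8.5, 16]); After the difference (first − rest): none of the subtracted shapes is present at this height, so that combined region is unchanged — area = 313.52 mm²; (whole slice rotated 35° about Z — lengths, areas and connectivity unchanged). Checking containment: at z = 18.6 the cross-section extends beyond the z = 9.6 cross-section by about 101.18 mm².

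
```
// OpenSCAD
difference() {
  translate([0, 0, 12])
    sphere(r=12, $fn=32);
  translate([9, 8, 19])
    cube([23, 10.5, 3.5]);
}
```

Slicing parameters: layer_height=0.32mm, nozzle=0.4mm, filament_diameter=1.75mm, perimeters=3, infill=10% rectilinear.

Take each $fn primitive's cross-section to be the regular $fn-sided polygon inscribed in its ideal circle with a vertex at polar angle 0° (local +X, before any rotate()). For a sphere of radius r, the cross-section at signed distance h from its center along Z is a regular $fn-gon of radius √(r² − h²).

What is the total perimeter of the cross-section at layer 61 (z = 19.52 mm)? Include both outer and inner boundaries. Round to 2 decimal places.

At z = 19.52 mm: the r=12 sphere contributes a regular 32-gon of circumradius √(12²−7.52²) = 9.351 (perimeter = 2·32·9.351·sin(180°/32) = 58.66 mm); the cube at (9, 8) (footprint 23×10.5) is included at this height (perimeter 67.00 mm); Taking the first minus the rest: starting from the r=12 sphere, the 23×10.5 cube at (9, 8) misses the remaining region (no effect) — boundary = 58.66 mm. Overall, the cross-section is a single solid region. Total boundary length (outer) = 58.66 mm.

58.66 mm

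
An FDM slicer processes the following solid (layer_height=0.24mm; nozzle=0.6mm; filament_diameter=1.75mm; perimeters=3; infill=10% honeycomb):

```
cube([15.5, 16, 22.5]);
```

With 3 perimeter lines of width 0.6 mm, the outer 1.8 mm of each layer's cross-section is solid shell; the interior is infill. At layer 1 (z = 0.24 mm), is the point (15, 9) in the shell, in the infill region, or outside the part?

At z = 0.24 mm: the cube is present — its section is the full 15.5×16 rectangle. Overall, the cross-section is a single solid region. The nearest boundary edge runs (15.50, 0.00)→(15.50, 16.00); distance from the point to it = 0.50 mm. The point is inside the cross-section, 0.50 mm from the nearest boundary — within the 1.8 mm shell band (3 × 0.6).

shell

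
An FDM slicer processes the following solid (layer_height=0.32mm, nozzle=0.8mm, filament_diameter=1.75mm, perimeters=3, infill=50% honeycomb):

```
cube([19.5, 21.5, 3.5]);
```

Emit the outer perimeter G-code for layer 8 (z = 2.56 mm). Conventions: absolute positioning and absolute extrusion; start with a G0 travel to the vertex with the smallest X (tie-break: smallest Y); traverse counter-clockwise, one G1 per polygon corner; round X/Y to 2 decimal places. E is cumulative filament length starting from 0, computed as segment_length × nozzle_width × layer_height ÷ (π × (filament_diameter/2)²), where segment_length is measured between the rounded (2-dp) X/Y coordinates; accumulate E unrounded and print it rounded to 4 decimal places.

At z = 2.56 mm: the cube is present — its section is the full 19.5×21.5 rectangle. The outline is a single polygon with 4 vertices. Extrusion per mm of travel: 0.8 × 0.32 / (π × 0.875²) = 0.106432. Accumulating E over each segment gives final E = 8.7275.

G0 X0.00 Y0.00 Z2.56
G1 X19.50 Y0.00 E2.0754
G1 X19.50 Y21.50 E4.3637
G1 X0.00 Y21.50 E6.4392
G1 X0.00 Y0.00 E8.7275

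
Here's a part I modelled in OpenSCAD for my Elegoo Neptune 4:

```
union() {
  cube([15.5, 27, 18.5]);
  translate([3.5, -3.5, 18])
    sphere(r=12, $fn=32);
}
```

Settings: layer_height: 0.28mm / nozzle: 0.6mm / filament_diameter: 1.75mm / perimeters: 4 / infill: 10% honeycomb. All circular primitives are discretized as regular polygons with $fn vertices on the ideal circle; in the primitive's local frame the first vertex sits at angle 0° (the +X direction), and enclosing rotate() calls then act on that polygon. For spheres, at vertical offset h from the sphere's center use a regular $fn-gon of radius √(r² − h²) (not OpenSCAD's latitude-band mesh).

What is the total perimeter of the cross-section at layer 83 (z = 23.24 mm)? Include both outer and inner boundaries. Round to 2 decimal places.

At z = 23.24 mm: the cube is absent (z outside [0, 18.5]); the r=12 sphere at (3.5, -3.5) contributes a regular 32-gon of circumradius √(12²−5.24²) = 10.795 (perimeter = 2·32·10.795·sin(180°/32) = 67.72 mm); Merging all regions: only the r=12 sphere at (3.5, -3.5) is present, so the union is just that shape — boundary = 67.72 mm. Overall, the cross-section is a single solid region. Total boundary length (outer) = 67.72 mm.

67.72 mm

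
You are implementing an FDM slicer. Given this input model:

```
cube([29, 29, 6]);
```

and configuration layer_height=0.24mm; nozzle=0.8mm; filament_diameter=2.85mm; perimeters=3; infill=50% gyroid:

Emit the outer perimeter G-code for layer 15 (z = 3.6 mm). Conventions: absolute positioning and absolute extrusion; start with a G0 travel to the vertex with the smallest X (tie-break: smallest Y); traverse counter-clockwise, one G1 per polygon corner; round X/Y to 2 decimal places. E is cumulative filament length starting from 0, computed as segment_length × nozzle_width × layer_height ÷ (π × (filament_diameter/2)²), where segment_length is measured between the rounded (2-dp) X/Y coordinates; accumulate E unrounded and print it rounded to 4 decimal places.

G0 X0.00 Y0.00 Z3.60
G1 X29.00 Y0.00 E0.8728
G1 X29.00 Y29.00 E1.7456
G1 X0.00 Y29.00 E2.6184
G1 X0.00 Y0.00 E3.4912

At z = 3.6 mm: the cube is present — its section is the full 29×29 rectangle. The outline is a single polygon with 4 vertices. Extrusion per mm of travel: 0.8 × 0.24 / (π × 1.425²) = 0.030097. Accumulating E over each segment gives final E = 3.4912.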